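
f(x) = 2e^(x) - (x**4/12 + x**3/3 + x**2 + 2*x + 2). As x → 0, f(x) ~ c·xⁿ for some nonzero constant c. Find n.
5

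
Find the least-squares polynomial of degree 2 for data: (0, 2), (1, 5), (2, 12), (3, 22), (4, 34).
9/5 + (21/10)x + (3/2)x²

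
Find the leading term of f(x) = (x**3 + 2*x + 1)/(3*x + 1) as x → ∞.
x**2/3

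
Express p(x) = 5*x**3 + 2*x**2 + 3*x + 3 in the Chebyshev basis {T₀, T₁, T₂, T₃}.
(4)T₀ + (27/4)T₁ + T₂ + (5/4)T₃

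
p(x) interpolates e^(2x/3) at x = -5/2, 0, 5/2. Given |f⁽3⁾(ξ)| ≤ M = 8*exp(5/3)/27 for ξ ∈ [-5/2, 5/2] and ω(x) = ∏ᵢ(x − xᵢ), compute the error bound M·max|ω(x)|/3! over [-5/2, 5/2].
125*sqrt(3)*exp(5/3)/729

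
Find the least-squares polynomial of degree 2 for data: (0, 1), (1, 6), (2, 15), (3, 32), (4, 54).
6/5 + (6/5)x + (3)x²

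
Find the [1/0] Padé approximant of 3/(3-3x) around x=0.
x + 1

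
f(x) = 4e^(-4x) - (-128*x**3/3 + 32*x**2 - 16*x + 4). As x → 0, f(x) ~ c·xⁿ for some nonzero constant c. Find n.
4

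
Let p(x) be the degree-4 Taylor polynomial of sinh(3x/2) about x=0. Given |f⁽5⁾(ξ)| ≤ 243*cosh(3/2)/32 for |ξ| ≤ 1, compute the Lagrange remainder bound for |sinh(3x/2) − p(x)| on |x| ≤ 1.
81*cosh(3/2)/1280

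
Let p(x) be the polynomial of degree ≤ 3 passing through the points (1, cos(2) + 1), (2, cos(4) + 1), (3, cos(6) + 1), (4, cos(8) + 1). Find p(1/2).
35*cos(2)/16 - 5*cos(8)/16 + 1 + 21*cos(6)/16 - 35*cos(4)/16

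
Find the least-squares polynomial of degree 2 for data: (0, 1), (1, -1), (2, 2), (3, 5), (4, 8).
3/7 + (-6/7)x + (5/7)x²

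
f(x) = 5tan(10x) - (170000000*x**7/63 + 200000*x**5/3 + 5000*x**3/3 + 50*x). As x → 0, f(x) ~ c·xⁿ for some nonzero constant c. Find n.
9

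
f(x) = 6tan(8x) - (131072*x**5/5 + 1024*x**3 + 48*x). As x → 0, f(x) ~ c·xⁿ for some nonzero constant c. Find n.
7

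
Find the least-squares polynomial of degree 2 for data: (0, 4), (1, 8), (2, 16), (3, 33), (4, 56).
151/35 + (-37/70)x + (47/14)x²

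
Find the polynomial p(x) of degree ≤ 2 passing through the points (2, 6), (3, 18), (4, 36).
3*x**2 - 3*x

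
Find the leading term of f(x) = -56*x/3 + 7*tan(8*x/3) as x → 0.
3584*x**3/81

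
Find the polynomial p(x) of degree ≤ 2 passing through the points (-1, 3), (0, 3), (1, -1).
-2*x**2 - 2*x + 3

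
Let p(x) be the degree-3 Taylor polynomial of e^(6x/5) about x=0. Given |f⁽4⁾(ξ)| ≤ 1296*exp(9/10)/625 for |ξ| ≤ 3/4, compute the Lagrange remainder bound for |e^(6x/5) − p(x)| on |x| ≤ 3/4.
2187*exp(9/10)/80000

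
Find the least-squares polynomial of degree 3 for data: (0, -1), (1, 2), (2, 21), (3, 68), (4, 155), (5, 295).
-65/63 + (-253/378)x + (439/252)x² + (221/108)x³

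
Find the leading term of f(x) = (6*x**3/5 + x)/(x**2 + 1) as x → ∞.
6*x/5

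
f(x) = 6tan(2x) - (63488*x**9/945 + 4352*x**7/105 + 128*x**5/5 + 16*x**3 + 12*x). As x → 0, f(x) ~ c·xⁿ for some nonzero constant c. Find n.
11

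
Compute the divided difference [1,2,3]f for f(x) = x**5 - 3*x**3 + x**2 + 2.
73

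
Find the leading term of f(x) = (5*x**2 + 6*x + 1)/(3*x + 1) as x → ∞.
5*x/3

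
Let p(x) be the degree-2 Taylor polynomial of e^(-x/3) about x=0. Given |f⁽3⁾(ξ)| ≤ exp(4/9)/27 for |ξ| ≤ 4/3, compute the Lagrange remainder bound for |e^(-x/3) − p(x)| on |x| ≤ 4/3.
32*exp(4/9)/2187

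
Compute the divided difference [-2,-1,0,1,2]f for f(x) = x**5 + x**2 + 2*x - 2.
0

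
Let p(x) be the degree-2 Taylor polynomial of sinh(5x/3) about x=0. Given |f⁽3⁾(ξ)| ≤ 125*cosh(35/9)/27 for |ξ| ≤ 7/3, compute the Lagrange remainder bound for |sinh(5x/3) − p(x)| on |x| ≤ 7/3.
42875*cosh(35/9)/4374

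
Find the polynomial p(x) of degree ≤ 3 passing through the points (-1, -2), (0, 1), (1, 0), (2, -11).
-x**3 - 2*x**2 + 2*x + 1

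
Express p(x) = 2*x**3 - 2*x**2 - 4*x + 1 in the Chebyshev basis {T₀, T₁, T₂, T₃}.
(-5/2)T₁ - T₂ + (1/2)T₃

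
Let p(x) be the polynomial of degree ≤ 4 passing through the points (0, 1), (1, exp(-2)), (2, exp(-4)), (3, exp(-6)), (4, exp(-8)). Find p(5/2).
(-20*exp(6) - 5 + 60*exp(2) + 90*exp(4) + 3*exp(8))*exp(-8)/128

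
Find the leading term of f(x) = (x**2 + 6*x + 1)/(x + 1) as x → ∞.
x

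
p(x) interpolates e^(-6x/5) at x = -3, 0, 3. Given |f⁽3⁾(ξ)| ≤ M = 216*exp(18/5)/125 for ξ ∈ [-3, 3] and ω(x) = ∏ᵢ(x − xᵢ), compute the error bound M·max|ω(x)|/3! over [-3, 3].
216*sqrt(3)*exp(18/5)/125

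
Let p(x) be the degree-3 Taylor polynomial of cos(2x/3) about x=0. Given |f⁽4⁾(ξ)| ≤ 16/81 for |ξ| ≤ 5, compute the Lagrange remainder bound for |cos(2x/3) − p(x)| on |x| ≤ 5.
1250/243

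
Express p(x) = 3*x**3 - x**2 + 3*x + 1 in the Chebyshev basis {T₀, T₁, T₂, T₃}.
(1/2)T₀ + (21/4)T₁ + (-1/2)T₂ + (3/4)T₃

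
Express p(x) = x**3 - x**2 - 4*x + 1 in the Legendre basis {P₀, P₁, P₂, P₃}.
(2/3)P₀ + (-17/5)P₁ + (-2/3)P₂ + (2/5)P₃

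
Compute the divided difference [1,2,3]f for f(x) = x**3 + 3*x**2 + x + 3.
9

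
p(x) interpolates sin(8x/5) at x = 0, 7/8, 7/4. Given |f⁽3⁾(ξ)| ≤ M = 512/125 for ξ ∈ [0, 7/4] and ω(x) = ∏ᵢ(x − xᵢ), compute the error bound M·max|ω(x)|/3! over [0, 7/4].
343*sqrt(3)/3375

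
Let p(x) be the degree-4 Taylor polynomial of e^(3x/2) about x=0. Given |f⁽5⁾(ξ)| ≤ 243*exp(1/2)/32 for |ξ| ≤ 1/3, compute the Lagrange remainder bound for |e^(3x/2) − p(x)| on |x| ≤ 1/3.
exp(1/2)/3840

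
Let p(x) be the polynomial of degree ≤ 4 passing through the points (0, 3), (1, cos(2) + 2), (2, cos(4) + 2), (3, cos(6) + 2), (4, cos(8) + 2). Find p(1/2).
35*cos(2)/32 - 5*cos(8)/128 + 7*cos(6)/32 - 35*cos(4)/64 + 291/128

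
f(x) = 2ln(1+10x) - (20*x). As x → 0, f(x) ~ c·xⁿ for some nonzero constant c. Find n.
2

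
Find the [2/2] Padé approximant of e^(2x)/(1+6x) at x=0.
(91*x**2/129 + 58*x/43 + 1)/(-503*x**2/129 + 230*x/43 + 1)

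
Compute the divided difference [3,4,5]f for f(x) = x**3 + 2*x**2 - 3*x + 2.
14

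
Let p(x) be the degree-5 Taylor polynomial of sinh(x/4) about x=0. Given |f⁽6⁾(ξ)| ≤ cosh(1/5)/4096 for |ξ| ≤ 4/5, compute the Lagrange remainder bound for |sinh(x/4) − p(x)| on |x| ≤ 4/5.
cosh(1/5)/11250000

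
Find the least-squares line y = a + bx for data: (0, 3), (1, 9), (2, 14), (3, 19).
a = 33/10, b = 53/10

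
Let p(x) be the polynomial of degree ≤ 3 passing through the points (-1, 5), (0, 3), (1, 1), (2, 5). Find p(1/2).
13/8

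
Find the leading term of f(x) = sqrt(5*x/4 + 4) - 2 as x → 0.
5*x/16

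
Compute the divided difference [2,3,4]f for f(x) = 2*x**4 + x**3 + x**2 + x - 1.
120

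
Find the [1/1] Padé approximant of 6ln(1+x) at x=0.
6*x/(x/2 + 1)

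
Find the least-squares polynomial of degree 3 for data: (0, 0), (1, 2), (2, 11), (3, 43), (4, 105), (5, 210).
1/6 + (83/252)x + (-41/42)x² + (67/36)x³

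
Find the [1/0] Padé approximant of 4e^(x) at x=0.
4*x + 4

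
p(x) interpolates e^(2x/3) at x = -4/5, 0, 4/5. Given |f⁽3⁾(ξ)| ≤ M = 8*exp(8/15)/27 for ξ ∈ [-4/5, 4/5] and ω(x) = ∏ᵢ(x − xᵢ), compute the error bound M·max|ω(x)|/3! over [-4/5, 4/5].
512*sqrt(3)*exp(8/15)/91125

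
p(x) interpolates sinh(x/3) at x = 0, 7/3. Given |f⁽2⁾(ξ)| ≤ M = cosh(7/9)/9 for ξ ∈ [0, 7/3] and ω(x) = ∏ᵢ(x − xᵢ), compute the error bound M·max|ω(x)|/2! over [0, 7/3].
49*cosh(7/9)/648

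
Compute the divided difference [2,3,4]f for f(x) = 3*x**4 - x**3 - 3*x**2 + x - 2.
153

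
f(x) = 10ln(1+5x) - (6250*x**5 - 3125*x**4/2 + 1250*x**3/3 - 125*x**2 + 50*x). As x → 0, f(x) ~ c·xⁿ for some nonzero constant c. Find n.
6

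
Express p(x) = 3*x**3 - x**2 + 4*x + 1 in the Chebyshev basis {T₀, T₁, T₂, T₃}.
(1/2)T₀ + (25/4)T₁ + (-1/2)T₂ + (3/4)T₃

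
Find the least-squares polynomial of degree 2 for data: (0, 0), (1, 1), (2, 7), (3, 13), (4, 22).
-11/35 + (36/35)x + (8/7)x²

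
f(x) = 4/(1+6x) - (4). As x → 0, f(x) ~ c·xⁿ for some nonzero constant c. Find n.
1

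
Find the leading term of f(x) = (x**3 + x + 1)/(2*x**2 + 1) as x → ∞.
x/2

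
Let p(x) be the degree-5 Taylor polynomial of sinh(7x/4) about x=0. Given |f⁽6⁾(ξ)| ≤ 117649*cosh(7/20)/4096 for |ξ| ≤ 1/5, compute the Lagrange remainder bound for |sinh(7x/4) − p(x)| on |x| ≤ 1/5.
117649*cosh(7/20)/46080000000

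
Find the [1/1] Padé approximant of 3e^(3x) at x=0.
(9*x/2 + 3)/(1 - 3*x/2)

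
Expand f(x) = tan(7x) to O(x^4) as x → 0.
7*x + 343*x**3/3 + O(x**4)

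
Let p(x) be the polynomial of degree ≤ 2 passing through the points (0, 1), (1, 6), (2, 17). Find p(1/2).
11/4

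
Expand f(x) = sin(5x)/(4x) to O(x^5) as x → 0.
5/4 - 125*x**2/24 + 625*x**4/96 + O(x**5)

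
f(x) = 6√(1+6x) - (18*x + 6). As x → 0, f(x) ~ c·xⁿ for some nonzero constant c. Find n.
2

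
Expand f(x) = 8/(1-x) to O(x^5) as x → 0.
8 + 8*x + 8*x**2 + 8*x**3 + 8*x**4 + O(x**5)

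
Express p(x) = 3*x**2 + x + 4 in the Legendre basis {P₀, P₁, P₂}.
(5)P₀ + P₁ + (2)P₂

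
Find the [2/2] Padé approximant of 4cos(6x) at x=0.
(4 - 60*x**2)/(3*x**2 + 1)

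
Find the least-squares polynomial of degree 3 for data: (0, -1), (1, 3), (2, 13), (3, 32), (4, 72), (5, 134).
-127/126 + (2911/756)x + (-185/252)x² + (29/27)x³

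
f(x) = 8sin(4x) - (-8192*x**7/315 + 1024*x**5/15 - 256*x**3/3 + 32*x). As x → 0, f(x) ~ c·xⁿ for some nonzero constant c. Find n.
9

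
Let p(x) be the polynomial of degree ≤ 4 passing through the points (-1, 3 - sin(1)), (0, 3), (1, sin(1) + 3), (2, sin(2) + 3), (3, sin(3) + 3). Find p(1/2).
-5*sin(2)/32 + 3*sin(3)/128 + 95*sin(1)/128 + 3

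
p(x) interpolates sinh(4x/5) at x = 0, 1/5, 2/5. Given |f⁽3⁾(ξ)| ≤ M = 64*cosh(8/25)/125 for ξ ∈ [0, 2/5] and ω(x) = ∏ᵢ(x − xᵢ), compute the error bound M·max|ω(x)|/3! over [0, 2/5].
64*sqrt(3)*cosh(8/25)/421875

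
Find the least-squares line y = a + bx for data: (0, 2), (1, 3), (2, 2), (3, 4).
a = 2, b = 1/2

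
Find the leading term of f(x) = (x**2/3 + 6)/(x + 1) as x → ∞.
x/3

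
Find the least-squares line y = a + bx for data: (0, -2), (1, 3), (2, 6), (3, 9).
a = -7/5, b = 18/5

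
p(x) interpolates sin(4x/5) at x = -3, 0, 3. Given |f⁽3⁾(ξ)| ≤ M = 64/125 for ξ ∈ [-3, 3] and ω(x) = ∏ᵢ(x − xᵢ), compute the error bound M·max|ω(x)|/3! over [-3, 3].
64*sqrt(3)/125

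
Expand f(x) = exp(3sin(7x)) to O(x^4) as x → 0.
1 + 21*x + 441*x**2/2 + 1372*x**3 + O(x**4)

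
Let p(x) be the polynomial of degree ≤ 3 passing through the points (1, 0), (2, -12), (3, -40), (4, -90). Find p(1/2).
15/8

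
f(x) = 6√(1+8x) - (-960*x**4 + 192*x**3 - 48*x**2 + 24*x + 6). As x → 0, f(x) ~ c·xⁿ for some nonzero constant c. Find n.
5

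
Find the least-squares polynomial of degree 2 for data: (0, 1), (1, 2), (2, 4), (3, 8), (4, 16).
9/7 + (-34/35)x + (8/7)x²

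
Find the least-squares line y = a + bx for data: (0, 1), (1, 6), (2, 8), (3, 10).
a = 19/10, b = 29/10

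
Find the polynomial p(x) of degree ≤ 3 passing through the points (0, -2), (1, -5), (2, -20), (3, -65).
-3*x**3 + 3*x**2 - 3*x - 2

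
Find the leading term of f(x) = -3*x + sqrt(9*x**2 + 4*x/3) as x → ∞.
2/9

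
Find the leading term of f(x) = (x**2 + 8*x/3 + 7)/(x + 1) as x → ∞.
x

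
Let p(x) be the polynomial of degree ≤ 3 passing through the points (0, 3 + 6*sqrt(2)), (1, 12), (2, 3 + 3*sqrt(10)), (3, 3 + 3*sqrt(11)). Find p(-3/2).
-1653/16 - 105*sqrt(11)/16 + 315*sqrt(2)/8 + 405*sqrt(10)/16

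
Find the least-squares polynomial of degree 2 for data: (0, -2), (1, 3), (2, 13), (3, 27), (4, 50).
-59/35 + (48/35)x + (20/7)x²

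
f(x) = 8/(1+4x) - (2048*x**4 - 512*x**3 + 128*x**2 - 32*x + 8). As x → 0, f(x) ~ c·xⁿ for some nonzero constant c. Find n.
5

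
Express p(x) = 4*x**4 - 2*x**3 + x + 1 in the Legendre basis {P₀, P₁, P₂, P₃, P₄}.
(9/5)P₀ + (-1/5)P₁ + (16/7)P₂ + (-4/5)P₃ + (32/35)P₄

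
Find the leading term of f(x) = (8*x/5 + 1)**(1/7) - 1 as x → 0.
8*x/35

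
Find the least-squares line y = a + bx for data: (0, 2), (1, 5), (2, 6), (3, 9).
a = 11/5, b = 11/5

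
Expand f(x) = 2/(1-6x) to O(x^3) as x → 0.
2 + 12*x + 72*x**2 + O(x**3)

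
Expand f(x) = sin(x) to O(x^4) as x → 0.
x - x**3/6 + O(x**4)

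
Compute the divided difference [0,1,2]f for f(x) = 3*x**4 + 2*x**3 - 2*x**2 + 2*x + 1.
25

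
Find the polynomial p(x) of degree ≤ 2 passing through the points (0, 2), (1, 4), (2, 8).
x**2 + x + 2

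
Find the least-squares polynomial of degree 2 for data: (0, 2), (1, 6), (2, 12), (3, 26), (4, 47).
13/5 - x + (3)x²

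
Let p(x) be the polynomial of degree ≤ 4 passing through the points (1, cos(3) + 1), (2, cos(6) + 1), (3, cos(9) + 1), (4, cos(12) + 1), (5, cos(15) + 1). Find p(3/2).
35*cos(3)/128 - 5*cos(15)/128 + 7*cos(12)/32 - 35*cos(9)/64 + 1 + 35*cos(6)/32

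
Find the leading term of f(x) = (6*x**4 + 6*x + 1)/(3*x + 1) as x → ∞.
2*x**3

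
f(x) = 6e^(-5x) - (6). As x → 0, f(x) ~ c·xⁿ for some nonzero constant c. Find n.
1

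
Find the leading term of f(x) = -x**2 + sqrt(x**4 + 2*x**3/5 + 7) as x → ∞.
x/5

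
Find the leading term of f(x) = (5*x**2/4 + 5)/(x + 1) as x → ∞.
5*x/4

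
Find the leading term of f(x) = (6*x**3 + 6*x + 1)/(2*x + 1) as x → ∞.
3*x**2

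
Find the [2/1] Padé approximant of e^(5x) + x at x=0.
(5*x**2/2 + 13*x/3 + 1)/(1 - 5*x/3)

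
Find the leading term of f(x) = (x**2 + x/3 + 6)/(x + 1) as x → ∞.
x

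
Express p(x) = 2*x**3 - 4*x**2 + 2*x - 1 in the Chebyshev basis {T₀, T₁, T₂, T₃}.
(-3)T₀ + (7/2)T₁ + (-2)T₂ + (1/2)T₃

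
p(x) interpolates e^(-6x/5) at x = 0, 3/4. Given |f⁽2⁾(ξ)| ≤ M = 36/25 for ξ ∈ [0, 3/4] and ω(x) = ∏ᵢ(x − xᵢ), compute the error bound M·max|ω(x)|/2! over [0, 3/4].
81/800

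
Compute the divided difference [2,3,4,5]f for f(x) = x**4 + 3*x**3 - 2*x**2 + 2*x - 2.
17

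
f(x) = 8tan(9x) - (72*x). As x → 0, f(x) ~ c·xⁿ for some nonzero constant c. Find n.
3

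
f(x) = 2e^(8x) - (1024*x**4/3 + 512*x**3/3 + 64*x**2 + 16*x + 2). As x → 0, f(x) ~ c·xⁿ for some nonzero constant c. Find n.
5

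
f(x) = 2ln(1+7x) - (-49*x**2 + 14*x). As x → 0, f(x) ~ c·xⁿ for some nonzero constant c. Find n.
3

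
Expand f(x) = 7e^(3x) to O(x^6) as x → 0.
7 + 21*x + 63*x**2/2 + 63*x**3/2 + 189*x**4/8 + 567*x**5/40 + O(x**6)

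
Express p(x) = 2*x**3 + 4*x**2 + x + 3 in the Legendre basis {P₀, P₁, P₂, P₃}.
(13/3)P₀ + (11/5)P₁ + (8/3)P₂ + (4/5)P₃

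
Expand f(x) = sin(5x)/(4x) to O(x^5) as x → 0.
5/4 - 125*x**2/24 + 625*x**4/96 + O(x**5)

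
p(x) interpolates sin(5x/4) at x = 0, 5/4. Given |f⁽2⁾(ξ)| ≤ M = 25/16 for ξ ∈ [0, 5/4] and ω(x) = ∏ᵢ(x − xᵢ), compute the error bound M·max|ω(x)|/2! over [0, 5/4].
625/2048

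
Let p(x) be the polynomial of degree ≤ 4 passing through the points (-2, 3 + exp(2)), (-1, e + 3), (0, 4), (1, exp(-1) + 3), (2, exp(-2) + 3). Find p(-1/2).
(-20*e + 3 + (-5*exp(2) + 60*e + 474)*exp(2))*exp(-2)/128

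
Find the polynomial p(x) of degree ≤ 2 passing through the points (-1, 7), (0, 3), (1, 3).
2*x**2 - 2*x + 3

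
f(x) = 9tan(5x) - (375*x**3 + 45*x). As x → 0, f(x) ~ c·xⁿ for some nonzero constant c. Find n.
5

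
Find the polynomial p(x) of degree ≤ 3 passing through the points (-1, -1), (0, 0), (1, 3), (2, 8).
x**2 + 2*x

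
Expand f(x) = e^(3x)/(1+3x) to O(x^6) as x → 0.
1 + 9*x**2/2 - 9*x**3 + 243*x**4/8 - 891*x**5/10 + O(x**6)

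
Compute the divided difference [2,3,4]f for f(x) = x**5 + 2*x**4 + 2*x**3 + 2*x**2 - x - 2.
415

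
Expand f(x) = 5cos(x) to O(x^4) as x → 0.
5 - 5*x**2/2 + O(x**4)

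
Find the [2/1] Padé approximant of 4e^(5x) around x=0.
(50*x**2/3 + 40*x/3 + 4)/(1 - 5*x/3)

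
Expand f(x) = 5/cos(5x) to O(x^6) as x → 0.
5 + 125*x**2/2 + 15625*x**4/24 + O(x**6)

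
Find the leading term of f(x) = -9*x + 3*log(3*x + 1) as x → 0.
-27*x**2/2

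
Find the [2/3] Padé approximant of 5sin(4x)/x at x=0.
(20 - 112*x**2/3)/(4*x**2/5 + 1)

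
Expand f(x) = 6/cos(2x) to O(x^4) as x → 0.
6 + 12*x**2 + O(x**4)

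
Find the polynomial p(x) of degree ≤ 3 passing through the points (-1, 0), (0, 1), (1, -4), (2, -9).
x**3 - 3*x**2 - 3*x + 1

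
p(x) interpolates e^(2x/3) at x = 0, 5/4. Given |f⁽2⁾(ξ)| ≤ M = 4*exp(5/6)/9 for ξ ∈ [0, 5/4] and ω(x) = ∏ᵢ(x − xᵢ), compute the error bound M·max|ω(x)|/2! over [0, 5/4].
25*exp(5/6)/288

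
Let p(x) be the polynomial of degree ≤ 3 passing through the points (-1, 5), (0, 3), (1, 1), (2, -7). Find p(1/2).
19/8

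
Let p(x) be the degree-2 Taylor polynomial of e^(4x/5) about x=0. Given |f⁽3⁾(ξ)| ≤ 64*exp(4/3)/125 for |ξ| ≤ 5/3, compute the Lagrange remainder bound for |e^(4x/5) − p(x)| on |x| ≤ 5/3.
32*exp(4/3)/81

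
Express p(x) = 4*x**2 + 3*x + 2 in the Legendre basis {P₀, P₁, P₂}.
(10/3)P₀ + (3)P₁ + (8/3)P₂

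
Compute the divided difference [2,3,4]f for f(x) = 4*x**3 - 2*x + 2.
36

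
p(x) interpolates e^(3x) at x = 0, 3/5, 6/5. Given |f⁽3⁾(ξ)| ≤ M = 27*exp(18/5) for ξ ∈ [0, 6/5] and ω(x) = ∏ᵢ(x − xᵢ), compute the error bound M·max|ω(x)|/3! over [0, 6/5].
27*sqrt(3)*exp(18/5)/125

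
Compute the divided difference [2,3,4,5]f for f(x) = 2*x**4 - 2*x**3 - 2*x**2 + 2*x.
26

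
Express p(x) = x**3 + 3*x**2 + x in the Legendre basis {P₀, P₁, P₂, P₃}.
P₀ + (8/5)P₁ + (2)P₂ + (2/5)P₃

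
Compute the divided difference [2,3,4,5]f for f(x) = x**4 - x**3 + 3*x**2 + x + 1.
13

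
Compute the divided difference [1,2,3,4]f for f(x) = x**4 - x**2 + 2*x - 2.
10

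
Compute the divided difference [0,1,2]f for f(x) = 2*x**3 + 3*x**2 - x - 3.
9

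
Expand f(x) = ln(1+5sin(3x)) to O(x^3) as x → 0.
15*x - 225*x**2/2 + O(x**3)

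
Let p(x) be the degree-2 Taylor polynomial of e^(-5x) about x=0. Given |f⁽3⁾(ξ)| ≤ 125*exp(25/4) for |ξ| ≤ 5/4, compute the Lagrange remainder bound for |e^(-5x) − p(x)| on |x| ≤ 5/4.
15625*exp(25/4)/384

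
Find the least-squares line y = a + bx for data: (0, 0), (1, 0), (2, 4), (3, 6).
a = -4/5, b = 11/5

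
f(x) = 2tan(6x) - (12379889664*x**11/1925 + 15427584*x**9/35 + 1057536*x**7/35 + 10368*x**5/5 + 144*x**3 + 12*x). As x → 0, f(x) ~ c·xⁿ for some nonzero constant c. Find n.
13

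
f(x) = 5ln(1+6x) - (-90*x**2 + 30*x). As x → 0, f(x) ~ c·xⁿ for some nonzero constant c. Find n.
3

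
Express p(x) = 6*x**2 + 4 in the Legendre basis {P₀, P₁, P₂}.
(6)P₀ + (4)P₂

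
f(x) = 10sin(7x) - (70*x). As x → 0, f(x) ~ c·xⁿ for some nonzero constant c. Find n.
3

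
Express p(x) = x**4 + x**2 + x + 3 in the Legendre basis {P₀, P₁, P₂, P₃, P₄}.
(53/15)P₀ + P₁ + (26/21)P₂ + (8/35)P₄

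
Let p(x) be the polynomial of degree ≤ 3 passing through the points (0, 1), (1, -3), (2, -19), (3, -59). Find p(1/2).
-1/4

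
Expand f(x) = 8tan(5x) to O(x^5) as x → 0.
40*x + 1000*x**3/3 + O(x**5)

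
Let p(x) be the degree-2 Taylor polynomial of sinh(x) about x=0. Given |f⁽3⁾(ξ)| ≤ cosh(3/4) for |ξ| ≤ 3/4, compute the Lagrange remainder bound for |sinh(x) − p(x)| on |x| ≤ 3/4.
9*cosh(3/4)/128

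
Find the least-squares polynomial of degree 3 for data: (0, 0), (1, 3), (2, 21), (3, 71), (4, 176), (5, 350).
1/21 + (233/126)x + (-173/84)x² + (113/36)x³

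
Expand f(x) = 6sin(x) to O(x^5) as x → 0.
6*x - x**3 + O(x**5)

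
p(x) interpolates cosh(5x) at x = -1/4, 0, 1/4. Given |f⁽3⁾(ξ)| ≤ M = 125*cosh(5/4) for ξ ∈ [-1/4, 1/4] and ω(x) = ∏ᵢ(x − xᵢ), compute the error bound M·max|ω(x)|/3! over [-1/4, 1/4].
125*sqrt(3)*cosh(5/4)/1728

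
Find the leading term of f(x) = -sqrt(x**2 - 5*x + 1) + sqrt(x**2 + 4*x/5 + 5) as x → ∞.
29/10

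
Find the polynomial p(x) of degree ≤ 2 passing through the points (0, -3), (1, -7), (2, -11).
-4*x - 3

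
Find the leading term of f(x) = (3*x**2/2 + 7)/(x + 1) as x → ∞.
3*x/2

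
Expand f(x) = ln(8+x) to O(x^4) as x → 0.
log(8) + x/8 - x**2/128 + x**3/1536 + O(x**4)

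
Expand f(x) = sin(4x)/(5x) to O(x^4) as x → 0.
4/5 - 32*x**2/15 + O(x**4)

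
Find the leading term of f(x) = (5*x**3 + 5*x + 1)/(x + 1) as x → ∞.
5*x**2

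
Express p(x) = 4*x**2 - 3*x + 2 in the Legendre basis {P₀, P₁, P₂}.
(10/3)P₀ + (-3)P₁ + (8/3)P₂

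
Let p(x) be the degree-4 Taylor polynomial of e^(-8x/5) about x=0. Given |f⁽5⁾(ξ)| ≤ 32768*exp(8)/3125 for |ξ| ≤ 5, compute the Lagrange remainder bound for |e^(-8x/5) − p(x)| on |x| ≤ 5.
4096*exp(8)/15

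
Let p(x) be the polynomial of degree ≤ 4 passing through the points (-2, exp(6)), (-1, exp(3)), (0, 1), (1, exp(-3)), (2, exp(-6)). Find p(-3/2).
(-5 + 28*exp(3) + 35*(-2 + 4*exp(3) + exp(6))*exp(6))*exp(-6)/128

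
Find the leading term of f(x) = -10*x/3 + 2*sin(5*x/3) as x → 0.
-125*x**3/81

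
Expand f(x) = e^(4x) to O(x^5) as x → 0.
1 + 4*x + 8*x**2 + 32*x**3/3 + 32*x**4/3 + O(x**5)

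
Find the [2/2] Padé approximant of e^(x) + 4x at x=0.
(-7*x**2/12 + 67*x/14 + 1)/(-x**2/84 - 3*x/14 + 1)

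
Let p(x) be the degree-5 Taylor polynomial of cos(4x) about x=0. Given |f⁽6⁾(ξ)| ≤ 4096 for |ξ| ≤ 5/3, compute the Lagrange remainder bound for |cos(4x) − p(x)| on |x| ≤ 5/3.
800000/6561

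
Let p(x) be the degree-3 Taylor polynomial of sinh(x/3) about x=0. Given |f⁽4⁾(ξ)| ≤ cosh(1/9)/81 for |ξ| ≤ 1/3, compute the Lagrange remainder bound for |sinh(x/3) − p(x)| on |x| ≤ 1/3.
cosh(1/9)/157464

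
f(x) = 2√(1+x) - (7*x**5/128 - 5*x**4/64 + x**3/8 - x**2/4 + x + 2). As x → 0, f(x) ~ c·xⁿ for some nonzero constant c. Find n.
6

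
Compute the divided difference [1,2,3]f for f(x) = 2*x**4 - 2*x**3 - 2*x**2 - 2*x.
36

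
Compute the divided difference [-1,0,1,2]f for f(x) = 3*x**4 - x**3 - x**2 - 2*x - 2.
5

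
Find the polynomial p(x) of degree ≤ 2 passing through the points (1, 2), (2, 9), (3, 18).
x**2 + 4*x - 3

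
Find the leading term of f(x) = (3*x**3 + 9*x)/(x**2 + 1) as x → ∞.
3*x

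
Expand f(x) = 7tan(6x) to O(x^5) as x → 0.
42*x + 504*x**3 + O(x**5)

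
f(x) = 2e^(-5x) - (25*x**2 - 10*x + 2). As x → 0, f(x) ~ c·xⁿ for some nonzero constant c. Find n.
3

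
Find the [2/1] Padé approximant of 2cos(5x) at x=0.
2 - 25*x**2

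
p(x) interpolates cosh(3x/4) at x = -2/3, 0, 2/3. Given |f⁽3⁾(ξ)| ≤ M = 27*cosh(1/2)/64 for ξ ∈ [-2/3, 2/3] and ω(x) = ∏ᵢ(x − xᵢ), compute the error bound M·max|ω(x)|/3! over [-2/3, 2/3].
sqrt(3)*cosh(1/2)/216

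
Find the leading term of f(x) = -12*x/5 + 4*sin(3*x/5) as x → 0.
-18*x**3/125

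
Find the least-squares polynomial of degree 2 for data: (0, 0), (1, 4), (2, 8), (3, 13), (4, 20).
1/5 + (29/10)x + (1/2)x²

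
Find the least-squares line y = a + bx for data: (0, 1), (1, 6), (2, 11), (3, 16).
a = 1, b = 5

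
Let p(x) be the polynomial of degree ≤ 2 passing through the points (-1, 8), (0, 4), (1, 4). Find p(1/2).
7/2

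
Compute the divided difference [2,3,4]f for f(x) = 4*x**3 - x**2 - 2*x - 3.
35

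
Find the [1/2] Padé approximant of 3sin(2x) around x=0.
6*x/(2*x**2/3 + 1)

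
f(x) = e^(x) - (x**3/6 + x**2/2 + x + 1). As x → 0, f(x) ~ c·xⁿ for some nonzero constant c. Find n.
4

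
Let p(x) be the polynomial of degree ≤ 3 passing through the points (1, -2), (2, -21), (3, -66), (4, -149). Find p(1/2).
3/2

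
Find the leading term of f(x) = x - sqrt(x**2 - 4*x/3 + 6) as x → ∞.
2/3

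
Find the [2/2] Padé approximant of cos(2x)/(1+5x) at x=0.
(-140*x**2/69 + 5*x/69 + 1)/(x**2/3 + 350*x/69 + 1)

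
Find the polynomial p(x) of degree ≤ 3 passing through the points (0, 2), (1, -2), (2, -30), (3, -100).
-3*x**3 - 3*x**2 + 2*x + 2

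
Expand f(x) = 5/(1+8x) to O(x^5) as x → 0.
5 - 40*x + 320*x**2 - 2560*x**3 + 20480*x**4 + O(x**5)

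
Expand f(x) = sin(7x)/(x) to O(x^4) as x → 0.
7 - 343*x**2/6 + O(x**4)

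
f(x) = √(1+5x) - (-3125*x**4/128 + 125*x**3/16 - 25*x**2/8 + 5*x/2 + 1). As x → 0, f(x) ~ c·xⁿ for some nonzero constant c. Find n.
5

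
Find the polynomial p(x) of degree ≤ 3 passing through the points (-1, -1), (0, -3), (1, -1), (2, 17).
2*x**3 + 2*x**2 - 2*x - 3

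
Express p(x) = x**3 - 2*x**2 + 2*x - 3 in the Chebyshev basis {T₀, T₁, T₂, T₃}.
(-4)T₀ + (11/4)T₁ - T₂ + (1/4)T₃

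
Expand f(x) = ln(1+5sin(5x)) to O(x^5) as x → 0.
25*x - 625*x**2/2 + 30625*x**3/6 - 1140625*x**4/12 + O(x**5)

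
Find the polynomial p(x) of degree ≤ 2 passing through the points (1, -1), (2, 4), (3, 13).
2*x**2 - x - 2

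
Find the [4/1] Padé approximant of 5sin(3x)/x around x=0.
81*x**4/8 - 45*x**2/2 + 15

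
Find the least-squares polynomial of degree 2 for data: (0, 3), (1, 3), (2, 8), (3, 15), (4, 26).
99/35 + (-37/35)x + (12/7)x²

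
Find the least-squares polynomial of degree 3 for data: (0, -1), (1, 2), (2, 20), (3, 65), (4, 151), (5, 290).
-64/63 + (11/189)x + (8/9)x² + (58/27)x³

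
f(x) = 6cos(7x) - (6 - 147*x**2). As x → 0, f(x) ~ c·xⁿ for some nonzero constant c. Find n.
4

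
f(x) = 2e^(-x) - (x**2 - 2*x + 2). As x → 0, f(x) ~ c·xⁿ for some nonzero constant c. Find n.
3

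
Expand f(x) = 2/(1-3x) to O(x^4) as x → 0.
2 + 6*x + 18*x**2 + 54*x**3 + O(x**4)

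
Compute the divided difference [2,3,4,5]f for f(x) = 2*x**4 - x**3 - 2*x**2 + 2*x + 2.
27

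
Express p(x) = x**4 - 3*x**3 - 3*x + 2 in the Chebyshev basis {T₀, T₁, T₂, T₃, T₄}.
(19/8)T₀ + (-21/4)T₁ + (1/2)T₂ + (-3/4)T₃ + (1/8)T₄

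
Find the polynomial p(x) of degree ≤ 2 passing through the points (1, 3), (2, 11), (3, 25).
3*x**2 - x + 1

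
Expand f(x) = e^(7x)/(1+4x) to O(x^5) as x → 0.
1 + 3*x + 25*x**2/2 + 43*x**3/6 + 571*x**4/8 + O(x**5)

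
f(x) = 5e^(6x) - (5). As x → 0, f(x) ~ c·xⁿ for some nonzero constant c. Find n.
1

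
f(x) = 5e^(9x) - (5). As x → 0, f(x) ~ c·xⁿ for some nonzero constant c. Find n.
1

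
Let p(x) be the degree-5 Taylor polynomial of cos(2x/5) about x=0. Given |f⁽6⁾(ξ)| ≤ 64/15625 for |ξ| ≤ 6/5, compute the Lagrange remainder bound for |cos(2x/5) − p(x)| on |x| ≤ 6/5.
20736/1220703125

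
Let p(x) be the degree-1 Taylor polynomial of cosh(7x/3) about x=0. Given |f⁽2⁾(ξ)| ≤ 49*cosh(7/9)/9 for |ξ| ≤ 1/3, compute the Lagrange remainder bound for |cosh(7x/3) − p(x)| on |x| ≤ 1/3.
49*cosh(7/9)/162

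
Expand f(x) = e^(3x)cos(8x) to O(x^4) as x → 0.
1 + 3*x - 55*x**2/2 - 183*x**3/2 + O(x**4)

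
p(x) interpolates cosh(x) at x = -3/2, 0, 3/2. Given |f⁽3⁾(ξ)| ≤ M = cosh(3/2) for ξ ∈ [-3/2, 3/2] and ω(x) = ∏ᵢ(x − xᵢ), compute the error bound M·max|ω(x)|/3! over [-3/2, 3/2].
sqrt(3)*cosh(3/2)/8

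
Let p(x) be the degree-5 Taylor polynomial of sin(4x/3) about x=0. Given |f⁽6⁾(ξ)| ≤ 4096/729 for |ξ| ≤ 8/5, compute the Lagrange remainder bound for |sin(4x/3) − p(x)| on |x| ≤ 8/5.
67108864/512578125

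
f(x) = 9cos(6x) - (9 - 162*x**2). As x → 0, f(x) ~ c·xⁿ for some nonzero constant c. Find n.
4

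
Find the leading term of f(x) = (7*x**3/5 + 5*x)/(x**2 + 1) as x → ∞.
7*x/5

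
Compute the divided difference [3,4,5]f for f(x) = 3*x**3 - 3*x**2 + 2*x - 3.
33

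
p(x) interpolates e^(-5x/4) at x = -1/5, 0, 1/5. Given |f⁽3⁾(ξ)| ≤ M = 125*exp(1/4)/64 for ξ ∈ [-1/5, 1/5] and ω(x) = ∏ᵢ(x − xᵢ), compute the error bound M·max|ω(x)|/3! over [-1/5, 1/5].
sqrt(3)*exp(1/4)/1728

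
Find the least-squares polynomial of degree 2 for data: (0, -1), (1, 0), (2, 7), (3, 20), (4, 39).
-1 + (-2)x + (3)x²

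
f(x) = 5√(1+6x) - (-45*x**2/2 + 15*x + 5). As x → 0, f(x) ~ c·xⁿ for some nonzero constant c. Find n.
3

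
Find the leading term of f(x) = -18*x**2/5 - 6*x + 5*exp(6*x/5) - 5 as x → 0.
36*x**3/25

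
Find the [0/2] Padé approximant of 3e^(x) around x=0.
3/(x**2/2 - x + 1)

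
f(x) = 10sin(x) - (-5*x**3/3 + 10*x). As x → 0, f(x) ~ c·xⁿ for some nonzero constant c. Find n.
5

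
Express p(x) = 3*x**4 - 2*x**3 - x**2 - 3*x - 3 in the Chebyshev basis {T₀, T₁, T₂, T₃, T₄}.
(-19/8)T₀ + (-9/2)T₁ + T₂ + (-1/2)T₃ + (3/8)T₄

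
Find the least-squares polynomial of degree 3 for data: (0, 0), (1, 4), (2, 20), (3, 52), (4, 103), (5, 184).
-3/14 + (115/84)x + (5/2)x² + (11/12)x³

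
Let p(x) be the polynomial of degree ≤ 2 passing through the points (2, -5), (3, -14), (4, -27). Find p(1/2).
1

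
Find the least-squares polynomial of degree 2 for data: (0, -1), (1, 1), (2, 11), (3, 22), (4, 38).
-51/35 + (113/70)x + (29/14)x²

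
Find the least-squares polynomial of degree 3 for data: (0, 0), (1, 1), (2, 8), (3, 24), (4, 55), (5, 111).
-31/126 + (1627/756)x + (-11/9)x² + (113/108)x³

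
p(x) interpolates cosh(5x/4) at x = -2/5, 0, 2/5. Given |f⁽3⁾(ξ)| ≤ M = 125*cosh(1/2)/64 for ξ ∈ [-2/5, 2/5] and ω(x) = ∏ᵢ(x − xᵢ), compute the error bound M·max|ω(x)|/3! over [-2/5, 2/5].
sqrt(3)*cosh(1/2)/216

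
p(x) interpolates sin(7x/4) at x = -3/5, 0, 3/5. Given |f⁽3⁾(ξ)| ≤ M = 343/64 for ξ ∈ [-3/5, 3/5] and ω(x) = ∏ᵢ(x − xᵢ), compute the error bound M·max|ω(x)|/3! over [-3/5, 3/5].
343*sqrt(3)/8000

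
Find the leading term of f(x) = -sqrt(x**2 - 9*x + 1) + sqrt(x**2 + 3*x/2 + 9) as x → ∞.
21/4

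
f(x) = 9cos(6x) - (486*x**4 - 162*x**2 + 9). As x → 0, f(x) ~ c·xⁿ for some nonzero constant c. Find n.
6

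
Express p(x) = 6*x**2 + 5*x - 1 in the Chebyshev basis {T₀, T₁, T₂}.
(2)T₀ + (5)T₁ + (3)T₂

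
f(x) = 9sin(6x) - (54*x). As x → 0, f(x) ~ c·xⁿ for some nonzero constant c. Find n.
3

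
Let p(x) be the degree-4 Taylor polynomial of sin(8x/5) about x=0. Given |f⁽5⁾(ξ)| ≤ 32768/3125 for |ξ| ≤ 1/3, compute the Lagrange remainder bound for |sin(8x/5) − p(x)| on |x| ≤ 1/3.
4096/11390625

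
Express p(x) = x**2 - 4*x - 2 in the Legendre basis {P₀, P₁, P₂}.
(-5/3)P₀ + (-4)P₁ + (2/3)P₂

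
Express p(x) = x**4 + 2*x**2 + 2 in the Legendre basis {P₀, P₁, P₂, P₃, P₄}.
(43/15)P₀ + (40/21)P₂ + (8/35)P₄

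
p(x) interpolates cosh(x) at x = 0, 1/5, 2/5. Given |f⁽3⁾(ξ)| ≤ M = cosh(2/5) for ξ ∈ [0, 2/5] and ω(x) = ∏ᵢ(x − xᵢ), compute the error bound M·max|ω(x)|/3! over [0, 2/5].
sqrt(3)*cosh(2/5)/3375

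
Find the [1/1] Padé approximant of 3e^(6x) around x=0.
(9*x + 3)/(1 - 3*x)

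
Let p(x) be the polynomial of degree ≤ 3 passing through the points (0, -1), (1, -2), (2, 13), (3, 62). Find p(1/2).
-19/8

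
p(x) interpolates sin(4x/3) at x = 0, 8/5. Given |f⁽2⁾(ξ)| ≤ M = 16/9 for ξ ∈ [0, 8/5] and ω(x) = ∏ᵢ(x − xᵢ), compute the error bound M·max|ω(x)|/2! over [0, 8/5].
128/225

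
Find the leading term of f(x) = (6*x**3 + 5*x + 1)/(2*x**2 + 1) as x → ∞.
3*x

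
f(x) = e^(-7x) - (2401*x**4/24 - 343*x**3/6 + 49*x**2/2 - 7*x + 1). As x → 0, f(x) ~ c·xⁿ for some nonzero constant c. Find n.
5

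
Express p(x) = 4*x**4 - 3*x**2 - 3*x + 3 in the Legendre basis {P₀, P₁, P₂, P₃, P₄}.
(14/5)P₀ + (-3)P₁ + (2/7)P₂ + (32/35)P₄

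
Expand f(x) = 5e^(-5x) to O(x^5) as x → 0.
5 - 25*x + 125*x**2/2 - 625*x**3/6 + 3125*x**4/24 + O(x**5)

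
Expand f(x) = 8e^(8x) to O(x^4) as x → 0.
8 + 64*x + 256*x**2 + 2048*x**3/3 + O(x**4)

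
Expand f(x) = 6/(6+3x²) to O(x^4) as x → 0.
1 - x**2/2 + O(x**4)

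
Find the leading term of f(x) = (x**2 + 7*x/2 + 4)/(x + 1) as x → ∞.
x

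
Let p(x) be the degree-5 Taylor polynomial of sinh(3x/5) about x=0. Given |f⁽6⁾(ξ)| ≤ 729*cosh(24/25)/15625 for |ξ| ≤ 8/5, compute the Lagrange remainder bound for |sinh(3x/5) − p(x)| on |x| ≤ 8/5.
1327104*cosh(24/25)/1220703125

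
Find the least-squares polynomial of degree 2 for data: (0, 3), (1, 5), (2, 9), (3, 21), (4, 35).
111/35 + (-8/7)x + (16/7)x²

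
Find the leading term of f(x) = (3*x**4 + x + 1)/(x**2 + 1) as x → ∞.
3*x**2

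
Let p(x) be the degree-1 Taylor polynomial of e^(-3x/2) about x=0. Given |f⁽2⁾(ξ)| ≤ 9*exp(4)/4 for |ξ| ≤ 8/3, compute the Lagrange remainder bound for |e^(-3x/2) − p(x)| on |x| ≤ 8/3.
8*exp(4)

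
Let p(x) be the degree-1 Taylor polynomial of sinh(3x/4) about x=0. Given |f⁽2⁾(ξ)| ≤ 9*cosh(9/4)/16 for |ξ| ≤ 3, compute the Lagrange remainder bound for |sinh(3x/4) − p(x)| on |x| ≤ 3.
81*cosh(9/4)/32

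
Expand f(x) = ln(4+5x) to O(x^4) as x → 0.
log(4) + 5*x/4 - 25*x**2/32 + 125*x**3/192 + O(x**4)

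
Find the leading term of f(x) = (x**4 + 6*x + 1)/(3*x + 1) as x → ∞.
x**3/3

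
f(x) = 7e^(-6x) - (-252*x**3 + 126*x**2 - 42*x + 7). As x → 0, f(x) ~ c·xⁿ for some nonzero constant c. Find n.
4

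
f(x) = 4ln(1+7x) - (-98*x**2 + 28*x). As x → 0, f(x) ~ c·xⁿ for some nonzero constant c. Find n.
3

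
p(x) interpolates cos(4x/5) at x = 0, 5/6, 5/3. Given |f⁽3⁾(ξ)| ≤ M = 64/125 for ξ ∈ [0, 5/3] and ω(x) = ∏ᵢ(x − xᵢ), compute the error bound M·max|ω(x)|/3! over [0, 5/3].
8*sqrt(3)/729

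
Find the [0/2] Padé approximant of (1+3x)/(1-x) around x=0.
1/(12*x**2 - 4*x + 1)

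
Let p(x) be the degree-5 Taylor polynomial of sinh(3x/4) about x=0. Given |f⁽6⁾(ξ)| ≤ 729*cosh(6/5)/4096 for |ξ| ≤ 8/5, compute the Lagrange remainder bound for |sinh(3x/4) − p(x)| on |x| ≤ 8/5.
324*cosh(6/5)/78125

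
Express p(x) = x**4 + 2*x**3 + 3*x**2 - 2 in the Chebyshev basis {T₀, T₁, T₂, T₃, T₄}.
(-1/8)T₀ + (3/2)T₁ + (2)T₂ + (1/2)T₃ + (1/8)T₄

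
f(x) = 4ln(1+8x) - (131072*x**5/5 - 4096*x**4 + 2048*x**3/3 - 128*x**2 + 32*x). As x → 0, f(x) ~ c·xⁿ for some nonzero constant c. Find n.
6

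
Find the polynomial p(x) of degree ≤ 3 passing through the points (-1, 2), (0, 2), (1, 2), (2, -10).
-2*x**3 + 2*x + 2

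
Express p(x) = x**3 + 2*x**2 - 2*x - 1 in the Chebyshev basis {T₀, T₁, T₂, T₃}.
(-5/4)T₁ + T₂ + (1/4)T₃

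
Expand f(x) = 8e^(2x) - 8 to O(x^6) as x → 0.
16*x + 16*x**2 + 32*x**3/3 + 16*x**4/3 + 32*x**5/15 + O(x**6)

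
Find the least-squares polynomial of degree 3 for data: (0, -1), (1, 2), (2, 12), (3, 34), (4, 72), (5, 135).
-47/42 + (557/252)x + (23/84)x² + (17/18)x³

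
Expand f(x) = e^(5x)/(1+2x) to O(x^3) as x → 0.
1 + 3*x + 13*x**2/2 + O(x**3)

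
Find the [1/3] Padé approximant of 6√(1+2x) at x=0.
(21*x/2 + 6)/(x**3/8 - x**2/4 + 3*x/4 + 1)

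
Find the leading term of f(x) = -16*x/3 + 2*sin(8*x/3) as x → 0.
-512*x**3/81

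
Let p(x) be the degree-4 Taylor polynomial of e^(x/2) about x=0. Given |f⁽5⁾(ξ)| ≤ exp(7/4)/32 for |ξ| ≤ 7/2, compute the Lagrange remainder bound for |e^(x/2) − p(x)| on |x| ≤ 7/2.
16807*exp(7/4)/122880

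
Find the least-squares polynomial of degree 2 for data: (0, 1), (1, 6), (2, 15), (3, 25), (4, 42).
41/35 + (207/70)x + (25/14)x²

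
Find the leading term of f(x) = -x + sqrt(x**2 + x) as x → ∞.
1/2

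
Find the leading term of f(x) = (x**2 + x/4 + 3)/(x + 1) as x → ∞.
x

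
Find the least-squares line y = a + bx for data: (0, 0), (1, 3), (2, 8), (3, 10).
a = 0, b = 7/2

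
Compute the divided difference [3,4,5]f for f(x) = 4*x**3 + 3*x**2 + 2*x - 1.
51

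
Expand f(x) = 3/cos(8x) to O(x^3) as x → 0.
3 + 96*x**2 + O(x**3)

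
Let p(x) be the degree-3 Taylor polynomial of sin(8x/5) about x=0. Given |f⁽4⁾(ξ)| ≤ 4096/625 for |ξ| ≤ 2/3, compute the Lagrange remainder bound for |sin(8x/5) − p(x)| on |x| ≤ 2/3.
8192/151875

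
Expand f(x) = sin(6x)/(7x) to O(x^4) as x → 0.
6/7 - 36*x**2/7 + O(x**4)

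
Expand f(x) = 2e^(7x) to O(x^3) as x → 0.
2 + 14*x + 49*x**2 + O(x**3)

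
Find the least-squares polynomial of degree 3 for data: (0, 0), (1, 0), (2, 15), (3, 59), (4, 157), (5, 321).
-1/42 + (-107/252)x + (-197/84)x² + (55/18)x³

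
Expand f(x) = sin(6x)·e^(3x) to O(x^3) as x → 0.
6*x + 18*x**2 + O(x**3)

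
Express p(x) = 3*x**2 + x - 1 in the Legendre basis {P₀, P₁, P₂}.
P₁ + (2)P₂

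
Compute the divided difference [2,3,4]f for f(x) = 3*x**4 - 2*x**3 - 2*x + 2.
147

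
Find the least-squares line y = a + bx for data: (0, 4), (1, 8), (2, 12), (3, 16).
a = 4, b = 4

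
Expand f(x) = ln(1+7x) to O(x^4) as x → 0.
7*x - 49*x**2/2 + 343*x**3/3 + O(x**4)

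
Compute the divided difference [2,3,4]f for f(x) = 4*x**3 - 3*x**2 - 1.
33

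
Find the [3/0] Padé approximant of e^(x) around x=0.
x**3/6 + x**2/2 + x + 1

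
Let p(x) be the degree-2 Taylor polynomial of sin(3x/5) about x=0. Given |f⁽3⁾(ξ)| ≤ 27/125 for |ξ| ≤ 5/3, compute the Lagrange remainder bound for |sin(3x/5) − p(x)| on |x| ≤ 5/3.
1/6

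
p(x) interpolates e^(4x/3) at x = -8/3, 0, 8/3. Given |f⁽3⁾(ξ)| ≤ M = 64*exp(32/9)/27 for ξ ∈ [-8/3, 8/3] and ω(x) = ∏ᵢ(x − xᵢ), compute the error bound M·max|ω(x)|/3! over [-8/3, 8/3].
32768*sqrt(3)*exp(32/9)/19683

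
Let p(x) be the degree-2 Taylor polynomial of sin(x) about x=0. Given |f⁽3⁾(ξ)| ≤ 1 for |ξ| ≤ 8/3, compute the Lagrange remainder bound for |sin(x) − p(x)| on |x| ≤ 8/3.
256/81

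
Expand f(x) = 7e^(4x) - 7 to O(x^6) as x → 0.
28*x + 56*x**2 + 224*x**3/3 + 224*x**4/3 + 896*x**5/15 + O(x**6)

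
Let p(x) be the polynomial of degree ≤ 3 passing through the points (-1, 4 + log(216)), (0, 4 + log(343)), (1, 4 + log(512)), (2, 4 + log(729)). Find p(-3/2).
4 + log(21233664*2**(3/8)*3**(11/16)*7**(7/16)/823543)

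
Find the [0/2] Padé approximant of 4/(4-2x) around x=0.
1/(1 - x/2)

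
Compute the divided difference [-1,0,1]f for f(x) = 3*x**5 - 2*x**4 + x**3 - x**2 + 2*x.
-3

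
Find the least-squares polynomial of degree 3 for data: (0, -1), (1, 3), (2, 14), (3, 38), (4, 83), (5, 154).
-62/63 + (1031/378)x + (37/252)x² + (119/108)x³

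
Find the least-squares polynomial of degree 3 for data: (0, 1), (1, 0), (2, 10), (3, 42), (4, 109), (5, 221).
64/63 + (-985/378)x + (-89/252)x² + (209/108)x³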